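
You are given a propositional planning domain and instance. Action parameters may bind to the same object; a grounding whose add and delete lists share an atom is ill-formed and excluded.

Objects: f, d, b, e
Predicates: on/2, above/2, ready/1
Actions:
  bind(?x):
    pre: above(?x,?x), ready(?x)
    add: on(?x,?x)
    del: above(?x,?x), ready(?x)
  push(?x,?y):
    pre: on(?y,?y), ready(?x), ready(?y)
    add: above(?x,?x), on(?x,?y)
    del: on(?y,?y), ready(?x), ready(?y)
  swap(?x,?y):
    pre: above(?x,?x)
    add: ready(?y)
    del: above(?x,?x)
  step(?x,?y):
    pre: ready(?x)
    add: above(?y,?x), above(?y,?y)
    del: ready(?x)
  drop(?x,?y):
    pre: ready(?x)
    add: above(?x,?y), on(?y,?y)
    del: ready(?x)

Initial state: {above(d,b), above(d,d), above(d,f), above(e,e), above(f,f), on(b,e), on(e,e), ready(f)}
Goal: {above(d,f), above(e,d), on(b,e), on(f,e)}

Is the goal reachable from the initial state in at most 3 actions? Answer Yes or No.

1. swap(f,d)  →  {above(d,b), above(d,d), above(d,f), above(e,e), on(b,e), on(e,e), ready(d), ready(f)}
2. swap(d,e)  →  {above(d,b), above(d,f), above(e,e), on(b,e), on(e,e), ready(d), ready(e), ready(f)}
3. push(f,e)  →  {above(d,b), above(d,f), above(e,e), above(f,f), on(b,e), on(f,e), ready(d)}
4. step(d,e)  →  {above(d,b), above(d,f), above(e,d), above(e,e), above(f,f), on(b,e), on(f,e)}
optimal plan length = 4; 4 > 3

No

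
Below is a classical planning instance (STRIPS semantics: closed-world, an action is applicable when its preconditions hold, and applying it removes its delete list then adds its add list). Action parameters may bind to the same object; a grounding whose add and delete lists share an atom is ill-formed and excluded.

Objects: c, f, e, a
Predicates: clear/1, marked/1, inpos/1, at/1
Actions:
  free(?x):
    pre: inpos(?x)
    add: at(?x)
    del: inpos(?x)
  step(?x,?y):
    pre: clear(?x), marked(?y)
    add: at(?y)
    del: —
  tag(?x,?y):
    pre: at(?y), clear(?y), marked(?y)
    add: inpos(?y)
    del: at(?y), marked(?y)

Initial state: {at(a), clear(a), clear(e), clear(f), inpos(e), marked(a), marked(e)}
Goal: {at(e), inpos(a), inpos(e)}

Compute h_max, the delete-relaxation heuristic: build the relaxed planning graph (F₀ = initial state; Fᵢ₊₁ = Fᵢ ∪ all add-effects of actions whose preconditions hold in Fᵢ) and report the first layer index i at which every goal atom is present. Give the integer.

1

F0 = init (7 atoms)
F1 = F0 ∪ {at(e), inpos(a)}  (9 atoms)
goal ⊆ F1  ⇒  h_max = 1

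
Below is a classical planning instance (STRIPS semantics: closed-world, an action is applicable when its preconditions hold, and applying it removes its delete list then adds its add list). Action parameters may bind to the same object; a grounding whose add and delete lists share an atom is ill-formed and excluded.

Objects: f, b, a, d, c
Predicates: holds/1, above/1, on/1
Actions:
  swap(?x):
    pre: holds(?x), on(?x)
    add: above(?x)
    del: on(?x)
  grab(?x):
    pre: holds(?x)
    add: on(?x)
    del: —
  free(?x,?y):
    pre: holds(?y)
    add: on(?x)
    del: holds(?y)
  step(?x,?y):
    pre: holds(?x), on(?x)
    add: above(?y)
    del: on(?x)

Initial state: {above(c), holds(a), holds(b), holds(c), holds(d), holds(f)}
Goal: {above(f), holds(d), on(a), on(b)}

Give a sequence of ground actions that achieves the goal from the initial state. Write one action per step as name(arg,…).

1. grab(f)  →  {above(c), holds(a), holds(b), holds(c), holds(d), holds(f), on(f)}
2. swap(f)  →  {above(c), above(f), holds(a), holds(b), holds(c), holds(d), holds(f)}
3. grab(b)  →  {above(c), above(f), holds(a), holds(b), holds(c), holds(d), holds(f), on(b)}
4. grab(a)  →  {above(c), above(f), holds(a), holds(b), holds(c), holds(d), holds(f), on(a), on(b)}

grab(f); swap(f); grab(b); grab(a)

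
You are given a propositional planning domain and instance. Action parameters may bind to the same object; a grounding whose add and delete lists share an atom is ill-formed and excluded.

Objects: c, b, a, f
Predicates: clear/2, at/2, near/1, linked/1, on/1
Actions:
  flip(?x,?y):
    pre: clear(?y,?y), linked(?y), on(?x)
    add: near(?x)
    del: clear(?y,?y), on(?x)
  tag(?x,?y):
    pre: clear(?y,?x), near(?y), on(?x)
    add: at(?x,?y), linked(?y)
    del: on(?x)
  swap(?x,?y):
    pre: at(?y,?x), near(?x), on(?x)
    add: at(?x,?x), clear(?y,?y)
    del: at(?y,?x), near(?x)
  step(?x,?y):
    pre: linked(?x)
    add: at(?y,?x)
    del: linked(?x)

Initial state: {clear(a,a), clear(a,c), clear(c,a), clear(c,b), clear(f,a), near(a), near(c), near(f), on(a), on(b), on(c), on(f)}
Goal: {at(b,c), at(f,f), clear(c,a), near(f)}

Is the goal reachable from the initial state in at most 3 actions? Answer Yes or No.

1. tag(b,c)  →  {at(b,c), clear(a,a), clear(a,c), clear(c,a), clear(c,b), clear(f,a), linked(c), near(a), near(c), near(f), on(a), on(c), on(f)}
2. tag(a,f)  →  {at(a,f), at(b,c), clear(a,a), clear(a,c), clear(c,a), clear(c,b), clear(f,a), linked(c), linked(f), near(a), near(c), near(f), on(c), on(f)}
3. step(f,f)  →  {at(a,f), at(b,c), at(f,f), clear(a,a), clear(a,c), clear(c,a), clear(c,b), clear(f,a), linked(c), near(a), near(c), near(f), on(c), on(f)}
optimal plan length = 3; 3 ≤ 3

Yes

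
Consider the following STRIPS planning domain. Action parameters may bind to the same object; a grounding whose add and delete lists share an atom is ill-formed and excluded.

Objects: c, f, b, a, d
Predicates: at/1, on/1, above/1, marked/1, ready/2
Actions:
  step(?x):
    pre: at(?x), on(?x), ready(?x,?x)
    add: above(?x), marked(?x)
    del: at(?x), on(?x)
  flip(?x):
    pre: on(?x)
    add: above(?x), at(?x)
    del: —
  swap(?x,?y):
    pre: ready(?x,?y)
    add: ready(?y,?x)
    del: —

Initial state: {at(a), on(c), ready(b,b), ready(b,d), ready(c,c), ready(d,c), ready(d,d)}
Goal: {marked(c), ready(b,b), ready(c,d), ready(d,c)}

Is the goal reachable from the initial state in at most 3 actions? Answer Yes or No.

Yes

1. flip(c)  →  {above(c), at(a), at(c), on(c), ready(b,b), ready(b,d), ready(c,c), ready(d,c), ready(d,d)}
2. step(c)  →  {above(c), at(a), marked(c), ready(b,b), ready(b,d), ready(c,c), ready(d,c), ready(d,d)}
3. swap(d,c)  →  {above(c), at(a), marked(c), ready(b,b), ready(b,d), ready(c,c), ready(c,d), ready(d,c), ready(d,d)}
optimal plan length = 3; 3 ≤ 3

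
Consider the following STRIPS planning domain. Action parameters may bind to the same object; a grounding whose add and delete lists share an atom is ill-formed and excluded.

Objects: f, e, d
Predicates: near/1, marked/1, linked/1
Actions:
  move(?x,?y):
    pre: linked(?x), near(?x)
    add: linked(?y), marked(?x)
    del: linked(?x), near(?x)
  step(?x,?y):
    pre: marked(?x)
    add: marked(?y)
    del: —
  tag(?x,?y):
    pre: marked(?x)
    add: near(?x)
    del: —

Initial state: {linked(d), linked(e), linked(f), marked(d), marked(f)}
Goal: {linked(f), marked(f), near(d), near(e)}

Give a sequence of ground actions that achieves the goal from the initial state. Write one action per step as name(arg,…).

1. step(f,e)  →  {linked(d), linked(e), linked(f), marked(d), marked(e), marked(f)}
2. tag(e,f)  →  {linked(d), linked(e), linked(f), marked(d), marked(e), marked(f), near(e)}
3. tag(d,f)  →  {linked(d), linked(e), linked(f), marked(d), marked(e), marked(f), near(d), near(e)}

step(f,e); tag(e,f); tag(d,f)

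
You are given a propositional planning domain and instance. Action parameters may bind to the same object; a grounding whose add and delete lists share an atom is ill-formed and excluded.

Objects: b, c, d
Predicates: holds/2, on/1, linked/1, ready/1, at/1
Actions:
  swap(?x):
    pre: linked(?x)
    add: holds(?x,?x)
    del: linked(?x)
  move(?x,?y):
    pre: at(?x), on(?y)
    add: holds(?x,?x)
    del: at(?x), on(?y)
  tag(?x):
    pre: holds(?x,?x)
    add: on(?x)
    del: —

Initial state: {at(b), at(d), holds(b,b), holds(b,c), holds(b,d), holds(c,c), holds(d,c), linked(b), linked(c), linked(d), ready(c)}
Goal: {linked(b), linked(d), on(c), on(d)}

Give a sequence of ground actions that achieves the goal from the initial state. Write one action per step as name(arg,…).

tag(b); move(d,b); tag(c); tag(d)

1. tag(b)  →  {at(b), at(d), holds(b,b), holds(b,c), holds(b,d), holds(c,c), holds(d,c), linked(b), linked(c), linked(d), on(b), ready(c)}
2. move(d,b)  →  {at(b), holds(b,b), holds(b,c), holds(b,d), holds(c,c), holds(d,c), holds(d,d), linked(b), linked(c), linked(d), ready(c)}
3. tag(c)  →  {at(b), holds(b,b), holds(b,c), holds(b,d), holds(c,c), holds(d,c), holds(d,d), linked(b), linked(c), linked(d), on(c), ready(c)}
4. tag(d)  →  {at(b), holds(b,b), holds(b,c), holds(b,d), holds(c,c), holds(d,c), holds(d,d), linked(b), linked(c), linked(d), on(c), on(d), ready(c)}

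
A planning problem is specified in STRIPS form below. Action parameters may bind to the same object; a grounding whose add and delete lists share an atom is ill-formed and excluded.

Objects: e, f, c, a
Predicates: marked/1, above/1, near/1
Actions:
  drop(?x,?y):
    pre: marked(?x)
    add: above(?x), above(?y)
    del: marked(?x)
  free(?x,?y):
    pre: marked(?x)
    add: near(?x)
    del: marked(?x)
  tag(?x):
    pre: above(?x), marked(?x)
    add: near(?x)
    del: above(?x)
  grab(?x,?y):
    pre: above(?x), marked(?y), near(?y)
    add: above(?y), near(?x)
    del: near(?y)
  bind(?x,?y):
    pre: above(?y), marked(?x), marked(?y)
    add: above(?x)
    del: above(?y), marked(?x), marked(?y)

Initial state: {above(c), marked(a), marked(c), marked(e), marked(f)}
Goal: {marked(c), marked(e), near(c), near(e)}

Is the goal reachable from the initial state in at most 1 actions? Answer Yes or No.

No

1. drop(f,e)  →  {above(c), above(e), above(f), marked(a), marked(c), marked(e)}
2. tag(e)  →  {above(c), above(f), marked(a), marked(c), marked(e), near(e)}
3. tag(c)  →  {above(f), marked(a), marked(c), marked(e), near(c), near(e)}
optimal plan length = 3; 3 > 1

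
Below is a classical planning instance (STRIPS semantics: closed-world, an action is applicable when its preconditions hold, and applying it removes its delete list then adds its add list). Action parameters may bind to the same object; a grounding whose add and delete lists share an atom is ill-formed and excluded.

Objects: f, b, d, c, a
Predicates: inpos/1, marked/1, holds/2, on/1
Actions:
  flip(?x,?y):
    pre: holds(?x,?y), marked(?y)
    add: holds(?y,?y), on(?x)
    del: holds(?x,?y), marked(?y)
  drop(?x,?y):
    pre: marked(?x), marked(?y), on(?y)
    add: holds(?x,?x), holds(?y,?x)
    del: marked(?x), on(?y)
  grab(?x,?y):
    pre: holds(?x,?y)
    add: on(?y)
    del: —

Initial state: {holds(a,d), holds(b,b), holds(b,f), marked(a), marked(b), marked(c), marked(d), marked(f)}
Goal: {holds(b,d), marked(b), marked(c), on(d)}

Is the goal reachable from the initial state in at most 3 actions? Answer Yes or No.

Yes

1. flip(b,f)  →  {holds(a,d), holds(b,b), holds(f,f), marked(a), marked(b), marked(c), marked(d), on(b)}
2. drop(d,b)  →  {holds(a,d), holds(b,b), holds(b,d), holds(d,d), holds(f,f), marked(a), marked(b), marked(c)}
3. grab(b,d)  →  {holds(a,d), holds(b,b), holds(b,d), holds(d,d), holds(f,f), marked(a), marked(b), marked(c), on(d)}
optimal plan length = 3; 3 ≤ 3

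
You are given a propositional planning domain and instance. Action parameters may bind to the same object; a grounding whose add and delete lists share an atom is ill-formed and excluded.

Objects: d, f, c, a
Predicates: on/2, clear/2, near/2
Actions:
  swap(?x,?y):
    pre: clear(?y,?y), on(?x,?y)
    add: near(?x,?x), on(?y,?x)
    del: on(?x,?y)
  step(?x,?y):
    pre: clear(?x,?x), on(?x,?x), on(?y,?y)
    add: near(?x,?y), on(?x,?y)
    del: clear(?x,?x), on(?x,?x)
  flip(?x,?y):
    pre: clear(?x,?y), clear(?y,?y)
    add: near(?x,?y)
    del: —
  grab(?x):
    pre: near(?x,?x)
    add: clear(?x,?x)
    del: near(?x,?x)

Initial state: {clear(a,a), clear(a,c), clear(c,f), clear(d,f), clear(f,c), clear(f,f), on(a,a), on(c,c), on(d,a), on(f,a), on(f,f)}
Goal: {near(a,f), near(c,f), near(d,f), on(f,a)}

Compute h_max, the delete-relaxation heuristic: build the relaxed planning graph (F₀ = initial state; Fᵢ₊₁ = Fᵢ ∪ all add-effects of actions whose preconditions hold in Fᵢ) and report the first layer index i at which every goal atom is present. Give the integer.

F0 = init (11 atoms)
F1 = F0 ∪ {near(a,a), near(a,c), near(a,f), near(c,f), near(d,d), near(d,f), near(f,a), near(f,c), near(f,f), on(a,c), on(a,d), on(a,f), on(f,c)}  (24 atoms)
goal ⊆ F1  ⇒  h_max = 1

1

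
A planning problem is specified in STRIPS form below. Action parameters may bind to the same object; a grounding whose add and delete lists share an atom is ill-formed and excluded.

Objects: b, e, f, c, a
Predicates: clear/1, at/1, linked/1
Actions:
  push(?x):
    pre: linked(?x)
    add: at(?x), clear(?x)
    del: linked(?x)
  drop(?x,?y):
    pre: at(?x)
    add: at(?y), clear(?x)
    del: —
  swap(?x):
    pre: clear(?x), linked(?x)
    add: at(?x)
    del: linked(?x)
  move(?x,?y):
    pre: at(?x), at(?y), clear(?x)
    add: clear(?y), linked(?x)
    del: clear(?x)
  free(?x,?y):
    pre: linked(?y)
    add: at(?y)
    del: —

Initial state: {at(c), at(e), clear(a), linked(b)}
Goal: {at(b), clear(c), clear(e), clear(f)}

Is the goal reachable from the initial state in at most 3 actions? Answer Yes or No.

Yes

1. drop(e,b)  →  {at(b), at(c), at(e), clear(a), clear(e), linked(b)}
2. drop(c,f)  →  {at(b), at(c), at(e), at(f), clear(a), clear(c), clear(e), linked(b)}
3. drop(f,b)  →  {at(b), at(c), at(e), at(f), clear(a), clear(c), clear(e), clear(f), linked(b)}
optimal plan length = 3; 3 ≤ 3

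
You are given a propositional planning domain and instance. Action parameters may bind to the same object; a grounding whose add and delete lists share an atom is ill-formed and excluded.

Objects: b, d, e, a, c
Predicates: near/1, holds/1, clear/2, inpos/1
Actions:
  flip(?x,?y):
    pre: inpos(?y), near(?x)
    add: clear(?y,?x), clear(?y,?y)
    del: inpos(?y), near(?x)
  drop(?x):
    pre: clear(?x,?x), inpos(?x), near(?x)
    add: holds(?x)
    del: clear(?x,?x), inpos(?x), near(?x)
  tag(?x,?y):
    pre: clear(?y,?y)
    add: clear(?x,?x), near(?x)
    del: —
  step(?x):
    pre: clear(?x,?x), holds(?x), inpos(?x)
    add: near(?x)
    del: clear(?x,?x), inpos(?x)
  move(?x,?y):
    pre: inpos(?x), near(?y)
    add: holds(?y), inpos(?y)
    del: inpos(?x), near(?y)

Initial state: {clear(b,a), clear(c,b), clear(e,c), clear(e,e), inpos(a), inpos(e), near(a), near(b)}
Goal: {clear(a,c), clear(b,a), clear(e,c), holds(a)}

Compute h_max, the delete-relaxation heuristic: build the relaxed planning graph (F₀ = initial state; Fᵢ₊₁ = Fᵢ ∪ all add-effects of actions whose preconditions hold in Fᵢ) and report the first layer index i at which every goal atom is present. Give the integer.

2

F0 = init (8 atoms)
F1 = F0 ∪ {clear(a,a), clear(a,b), clear(b,b), clear(c,c), clear(d,d), clear(e,a), clear(e,b), holds(a), holds(b), inpos(b), near(c), near(d), near(e)}  (21 atoms)
F2 = F1 ∪ {clear(a,c), clear(a,d), clear(a,e), clear(b,c), clear(b,d), clear(b,e), clear(e,d), holds(c), holds(d), holds(e), inpos(c), inpos(d)}  (33 atoms)
goal ⊆ F2  ⇒  h_max = 2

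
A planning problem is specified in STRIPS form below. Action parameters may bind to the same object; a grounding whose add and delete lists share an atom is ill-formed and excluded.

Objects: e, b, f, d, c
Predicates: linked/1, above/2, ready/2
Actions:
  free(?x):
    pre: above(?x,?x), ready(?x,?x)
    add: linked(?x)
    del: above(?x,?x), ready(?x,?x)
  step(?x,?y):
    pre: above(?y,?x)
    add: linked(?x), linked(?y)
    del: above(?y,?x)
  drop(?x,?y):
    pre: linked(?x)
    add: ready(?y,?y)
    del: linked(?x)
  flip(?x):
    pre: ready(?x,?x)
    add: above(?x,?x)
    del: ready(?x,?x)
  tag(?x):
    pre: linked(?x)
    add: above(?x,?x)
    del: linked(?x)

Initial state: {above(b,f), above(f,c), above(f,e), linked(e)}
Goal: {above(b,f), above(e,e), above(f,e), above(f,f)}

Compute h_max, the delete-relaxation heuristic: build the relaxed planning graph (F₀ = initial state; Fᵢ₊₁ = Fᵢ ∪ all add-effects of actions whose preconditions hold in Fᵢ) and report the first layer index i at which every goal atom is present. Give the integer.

2

F0 = init (4 atoms)
F1 = F0 ∪ {above(e,e), linked(b), linked(c), linked(f), ready(b,b), ready(c,c), ready(d,d), ready(e,e), ready(f,f)}  (13 atoms)
F2 = F1 ∪ {above(b,b), above(c,c), above(d,d), above(f,f)}  (17 atoms)
goal ⊆ F2  ⇒  h_max = 2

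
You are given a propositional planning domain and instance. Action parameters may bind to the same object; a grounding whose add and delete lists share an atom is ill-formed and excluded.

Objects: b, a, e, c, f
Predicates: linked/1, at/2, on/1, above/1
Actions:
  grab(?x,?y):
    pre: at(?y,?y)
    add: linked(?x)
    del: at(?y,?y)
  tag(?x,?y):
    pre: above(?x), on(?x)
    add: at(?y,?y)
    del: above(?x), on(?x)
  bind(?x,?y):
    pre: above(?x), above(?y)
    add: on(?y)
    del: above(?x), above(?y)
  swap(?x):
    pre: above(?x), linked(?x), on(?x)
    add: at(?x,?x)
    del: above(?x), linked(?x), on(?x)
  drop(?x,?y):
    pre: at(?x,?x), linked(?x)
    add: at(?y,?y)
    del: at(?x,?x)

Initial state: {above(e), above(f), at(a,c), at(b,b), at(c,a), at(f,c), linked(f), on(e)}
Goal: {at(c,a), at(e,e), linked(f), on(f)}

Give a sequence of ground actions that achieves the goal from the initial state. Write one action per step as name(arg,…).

1. tag(e,e)  →  {above(f), at(a,c), at(b,b), at(c,a), at(e,e), at(f,c), linked(f)}
2. bind(f,f)  →  {at(a,c), at(b,b), at(c,a), at(e,e), at(f,c), linked(f), on(f)}

tag(e,e); bind(f,f)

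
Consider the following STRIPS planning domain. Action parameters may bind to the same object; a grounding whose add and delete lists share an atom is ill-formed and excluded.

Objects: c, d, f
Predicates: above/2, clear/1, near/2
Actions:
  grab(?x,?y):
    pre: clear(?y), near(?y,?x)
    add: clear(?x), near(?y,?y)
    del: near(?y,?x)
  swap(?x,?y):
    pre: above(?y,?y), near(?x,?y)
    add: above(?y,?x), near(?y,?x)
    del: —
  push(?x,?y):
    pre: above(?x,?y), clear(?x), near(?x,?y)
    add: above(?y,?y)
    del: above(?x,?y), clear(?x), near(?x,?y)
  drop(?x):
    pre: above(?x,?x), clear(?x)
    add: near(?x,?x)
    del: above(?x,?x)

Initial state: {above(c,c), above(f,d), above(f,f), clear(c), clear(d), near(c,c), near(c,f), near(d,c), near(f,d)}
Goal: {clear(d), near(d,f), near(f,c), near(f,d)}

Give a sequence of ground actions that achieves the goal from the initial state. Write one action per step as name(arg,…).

swap(c,f); swap(d,c); push(c,d); swap(f,d)

1. swap(c,f)  →  {above(c,c), above(f,c), above(f,d), above(f,f), clear(c), clear(d), near(c,c), near(c,f), near(d,c), near(f,c), near(f,d)}
2. swap(d,c)  →  {above(c,c), above(c,d), above(f,c), above(f,d), above(f,f), clear(c), clear(d), near(c,c), near(c,d), near(c,f), near(d,c), near(f,c), near(f,d)}
3. push(c,d)  →  {above(c,c), above(d,d), above(f,c), above(f,d), above(f,f), clear(d), near(c,c), near(c,f), near(d,c), near(f,c), near(f,d)}
4. swap(f,d)  →  {above(c,c), above(d,d), above(d,f), above(f,c), above(f,d), above(f,f), clear(d), near(c,c), near(c,f), near(d,c), near(d,f), near(f,c), near(f,d)}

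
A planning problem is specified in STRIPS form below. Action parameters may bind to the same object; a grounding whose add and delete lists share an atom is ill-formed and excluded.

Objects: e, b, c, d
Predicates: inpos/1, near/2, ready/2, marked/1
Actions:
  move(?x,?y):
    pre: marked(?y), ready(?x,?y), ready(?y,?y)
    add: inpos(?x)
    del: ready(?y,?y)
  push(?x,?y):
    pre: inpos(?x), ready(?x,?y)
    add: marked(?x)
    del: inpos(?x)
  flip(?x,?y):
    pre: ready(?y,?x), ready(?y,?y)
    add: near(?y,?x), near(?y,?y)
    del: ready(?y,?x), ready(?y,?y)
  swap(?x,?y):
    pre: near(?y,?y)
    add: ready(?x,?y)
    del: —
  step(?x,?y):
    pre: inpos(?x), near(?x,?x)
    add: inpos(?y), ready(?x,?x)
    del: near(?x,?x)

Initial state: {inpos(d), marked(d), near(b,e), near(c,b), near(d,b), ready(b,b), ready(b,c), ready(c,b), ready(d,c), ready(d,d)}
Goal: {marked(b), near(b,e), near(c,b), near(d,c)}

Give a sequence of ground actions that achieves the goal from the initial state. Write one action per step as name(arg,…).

flip(c,d); step(d,b); push(b,b)

1. flip(c,d)  →  {inpos(d), marked(d), near(b,e), near(c,b), near(d,b), near(d,c), near(d,d), ready(b,b), ready(b,c), ready(c,b)}
2. step(d,b)  →  {inpos(b), inpos(d), marked(d), near(b,e), near(c,b), near(d,b), near(d,c), ready(b,b), ready(b,c), ready(c,b), ready(d,d)}
3. push(b,b)  →  {inpos(d), marked(b), marked(d), near(b,e), near(c,b), near(d,b), near(d,c), ready(b,b), ready(b,c), ready(c,b), ready(d,d)}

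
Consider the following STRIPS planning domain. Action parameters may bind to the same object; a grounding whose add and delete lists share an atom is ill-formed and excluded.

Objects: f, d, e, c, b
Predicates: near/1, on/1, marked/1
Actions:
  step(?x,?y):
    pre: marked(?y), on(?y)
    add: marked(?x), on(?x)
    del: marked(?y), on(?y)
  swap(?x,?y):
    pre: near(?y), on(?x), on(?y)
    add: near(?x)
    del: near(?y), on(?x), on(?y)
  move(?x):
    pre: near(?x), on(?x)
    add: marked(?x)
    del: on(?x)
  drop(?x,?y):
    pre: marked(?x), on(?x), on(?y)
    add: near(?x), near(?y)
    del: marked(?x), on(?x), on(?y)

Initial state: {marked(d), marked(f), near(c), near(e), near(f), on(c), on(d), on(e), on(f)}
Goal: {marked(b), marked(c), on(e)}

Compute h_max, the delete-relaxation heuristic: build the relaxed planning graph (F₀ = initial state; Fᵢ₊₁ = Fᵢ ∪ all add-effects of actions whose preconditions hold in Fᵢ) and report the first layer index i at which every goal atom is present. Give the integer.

F0 = init (9 atoms)
F1 = F0 ∪ {marked(b), marked(c), marked(e), near(d), on(b)}  (14 atoms)
goal ⊆ F1  ⇒  h_max = 1

1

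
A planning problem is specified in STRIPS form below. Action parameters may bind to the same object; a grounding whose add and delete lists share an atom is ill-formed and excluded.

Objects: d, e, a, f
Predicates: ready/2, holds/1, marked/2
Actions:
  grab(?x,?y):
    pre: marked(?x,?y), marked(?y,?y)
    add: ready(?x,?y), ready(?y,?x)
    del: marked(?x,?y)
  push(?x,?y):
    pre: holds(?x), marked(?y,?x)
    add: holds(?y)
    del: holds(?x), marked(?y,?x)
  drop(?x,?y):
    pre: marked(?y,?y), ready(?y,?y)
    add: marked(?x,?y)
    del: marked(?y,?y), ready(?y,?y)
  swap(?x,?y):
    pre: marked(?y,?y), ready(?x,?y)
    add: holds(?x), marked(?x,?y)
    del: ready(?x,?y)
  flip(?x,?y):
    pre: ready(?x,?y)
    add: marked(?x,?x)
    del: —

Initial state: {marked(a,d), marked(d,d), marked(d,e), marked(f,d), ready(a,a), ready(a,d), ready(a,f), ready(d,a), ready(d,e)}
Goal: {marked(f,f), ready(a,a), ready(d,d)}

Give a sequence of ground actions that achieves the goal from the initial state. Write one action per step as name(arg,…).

1. grab(f,d)  →  {marked(a,d), marked(d,d), marked(d,e), ready(a,a), ready(a,d), ready(a,f), ready(d,a), ready(d,e), ready(d,f), ready(f,d)}
2. grab(d,d)  →  {marked(a,d), marked(d,e), ready(a,a), ready(a,d), ready(a,f), ready(d,a), ready(d,d), ready(d,e), ready(d,f), ready(f,d)}
3. flip(f,d)  →  {marked(a,d), marked(d,e), marked(f,f), ready(a,a), ready(a,d), ready(a,f), ready(d,a), ready(d,d), ready(d,e), ready(d,f), ready(f,d)}

grab(f,d); grab(d,d); flip(f,d)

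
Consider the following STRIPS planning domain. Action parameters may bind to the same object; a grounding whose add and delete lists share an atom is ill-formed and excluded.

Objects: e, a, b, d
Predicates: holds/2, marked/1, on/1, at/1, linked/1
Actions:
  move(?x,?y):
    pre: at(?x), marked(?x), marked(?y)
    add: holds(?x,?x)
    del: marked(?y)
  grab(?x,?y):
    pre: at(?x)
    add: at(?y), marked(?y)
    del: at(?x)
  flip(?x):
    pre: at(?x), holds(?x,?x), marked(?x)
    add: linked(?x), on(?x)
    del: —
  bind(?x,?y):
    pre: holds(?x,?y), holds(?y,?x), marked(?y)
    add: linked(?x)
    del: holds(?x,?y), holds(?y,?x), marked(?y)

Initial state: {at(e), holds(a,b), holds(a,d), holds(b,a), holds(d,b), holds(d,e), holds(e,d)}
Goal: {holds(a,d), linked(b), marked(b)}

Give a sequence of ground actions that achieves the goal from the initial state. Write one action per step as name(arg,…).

grab(e,a); grab(a,b); bind(b,a)

1. grab(e,a)  →  {at(a), holds(a,b), holds(a,d), holds(b,a), holds(d,b), holds(d,e), holds(e,d), marked(a)}
2. grab(a,b)  →  {at(b), holds(a,b), holds(a,d), holds(b,a), holds(d,b), holds(d,e), holds(e,d), marked(a), marked(b)}
3. bind(b,a)  →  {at(b), holds(a,d), holds(d,b), holds(d,e), holds(e,d), linked(b), marked(b)}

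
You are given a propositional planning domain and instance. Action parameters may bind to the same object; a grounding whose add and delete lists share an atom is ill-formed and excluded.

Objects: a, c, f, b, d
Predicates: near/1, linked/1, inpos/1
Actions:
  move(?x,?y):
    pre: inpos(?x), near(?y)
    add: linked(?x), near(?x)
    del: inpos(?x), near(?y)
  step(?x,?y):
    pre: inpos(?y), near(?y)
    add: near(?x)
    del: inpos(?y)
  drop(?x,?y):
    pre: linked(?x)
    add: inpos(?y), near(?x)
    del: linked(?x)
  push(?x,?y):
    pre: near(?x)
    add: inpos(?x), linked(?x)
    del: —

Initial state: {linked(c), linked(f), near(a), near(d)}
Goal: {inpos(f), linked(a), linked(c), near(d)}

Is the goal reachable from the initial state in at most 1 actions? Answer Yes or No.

1. drop(f,f)  →  {inpos(f), linked(c), near(a), near(d), near(f)}
2. push(a,a)  →  {inpos(a), inpos(f), linked(a), linked(c), near(a), near(d), near(f)}
optimal plan length = 2; 2 > 1

No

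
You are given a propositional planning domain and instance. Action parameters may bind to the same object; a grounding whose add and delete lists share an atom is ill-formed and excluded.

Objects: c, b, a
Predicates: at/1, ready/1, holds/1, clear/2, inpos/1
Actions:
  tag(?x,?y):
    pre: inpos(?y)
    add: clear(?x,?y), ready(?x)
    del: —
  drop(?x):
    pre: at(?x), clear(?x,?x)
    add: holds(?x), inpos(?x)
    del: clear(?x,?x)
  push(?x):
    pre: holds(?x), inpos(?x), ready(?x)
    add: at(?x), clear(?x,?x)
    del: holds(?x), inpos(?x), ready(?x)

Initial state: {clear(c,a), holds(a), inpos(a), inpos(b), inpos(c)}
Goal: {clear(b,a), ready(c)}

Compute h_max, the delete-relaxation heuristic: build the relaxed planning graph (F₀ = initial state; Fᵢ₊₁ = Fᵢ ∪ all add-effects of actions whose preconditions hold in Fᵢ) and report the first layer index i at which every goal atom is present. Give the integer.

F0 = init (5 atoms)
F1 = F0 ∪ {clear(a,a), clear(a,b), clear(a,c), clear(b,a), clear(b,b), clear(b,c), clear(c,b), clear(c,c), ready(a), ready(b), ready(c)}  (16 atoms)
goal ⊆ F1  ⇒  h_max = 1

1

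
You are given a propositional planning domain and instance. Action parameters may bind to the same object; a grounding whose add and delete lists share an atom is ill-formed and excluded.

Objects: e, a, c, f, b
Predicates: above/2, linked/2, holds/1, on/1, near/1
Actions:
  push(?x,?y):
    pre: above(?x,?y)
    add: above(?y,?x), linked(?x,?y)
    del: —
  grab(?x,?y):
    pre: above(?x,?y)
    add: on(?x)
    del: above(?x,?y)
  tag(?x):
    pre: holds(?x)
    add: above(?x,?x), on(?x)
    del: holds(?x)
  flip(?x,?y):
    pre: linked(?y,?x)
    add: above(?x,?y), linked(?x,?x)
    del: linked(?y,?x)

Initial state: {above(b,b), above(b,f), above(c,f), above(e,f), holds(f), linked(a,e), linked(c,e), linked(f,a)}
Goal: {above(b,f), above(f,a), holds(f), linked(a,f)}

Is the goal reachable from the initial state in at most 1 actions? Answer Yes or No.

No

1. flip(a,f)  →  {above(a,f), above(b,b), above(b,f), above(c,f), above(e,f), holds(f), linked(a,a), linked(a,e), linked(c,e)}
2. push(a,f)  →  {above(a,f), above(b,b), above(b,f), above(c,f), above(e,f), above(f,a), holds(f), linked(a,a), linked(a,e), linked(a,f), linked(c,e)}
optimal plan length = 2; 2 > 1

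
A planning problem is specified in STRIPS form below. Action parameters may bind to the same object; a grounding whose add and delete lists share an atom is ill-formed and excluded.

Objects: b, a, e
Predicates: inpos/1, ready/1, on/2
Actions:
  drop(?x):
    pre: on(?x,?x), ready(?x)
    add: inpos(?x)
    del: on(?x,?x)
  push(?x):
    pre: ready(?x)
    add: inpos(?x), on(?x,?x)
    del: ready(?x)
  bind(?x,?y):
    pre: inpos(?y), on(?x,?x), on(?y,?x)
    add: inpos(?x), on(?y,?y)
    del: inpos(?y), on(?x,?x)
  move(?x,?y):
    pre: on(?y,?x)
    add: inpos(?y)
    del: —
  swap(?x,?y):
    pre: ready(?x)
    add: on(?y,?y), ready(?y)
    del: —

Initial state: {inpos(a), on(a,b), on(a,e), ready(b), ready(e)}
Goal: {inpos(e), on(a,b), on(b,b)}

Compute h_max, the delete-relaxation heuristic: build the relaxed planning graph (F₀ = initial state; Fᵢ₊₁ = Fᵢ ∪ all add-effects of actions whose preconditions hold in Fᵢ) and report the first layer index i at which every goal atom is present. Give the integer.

1

F0 = init (5 atoms)
F1 = F0 ∪ {inpos(b), inpos(e), on(a,a), on(b,b), on(e,e), ready(a)}  (11 atoms)
goal ⊆ F1  ⇒  h_max = 1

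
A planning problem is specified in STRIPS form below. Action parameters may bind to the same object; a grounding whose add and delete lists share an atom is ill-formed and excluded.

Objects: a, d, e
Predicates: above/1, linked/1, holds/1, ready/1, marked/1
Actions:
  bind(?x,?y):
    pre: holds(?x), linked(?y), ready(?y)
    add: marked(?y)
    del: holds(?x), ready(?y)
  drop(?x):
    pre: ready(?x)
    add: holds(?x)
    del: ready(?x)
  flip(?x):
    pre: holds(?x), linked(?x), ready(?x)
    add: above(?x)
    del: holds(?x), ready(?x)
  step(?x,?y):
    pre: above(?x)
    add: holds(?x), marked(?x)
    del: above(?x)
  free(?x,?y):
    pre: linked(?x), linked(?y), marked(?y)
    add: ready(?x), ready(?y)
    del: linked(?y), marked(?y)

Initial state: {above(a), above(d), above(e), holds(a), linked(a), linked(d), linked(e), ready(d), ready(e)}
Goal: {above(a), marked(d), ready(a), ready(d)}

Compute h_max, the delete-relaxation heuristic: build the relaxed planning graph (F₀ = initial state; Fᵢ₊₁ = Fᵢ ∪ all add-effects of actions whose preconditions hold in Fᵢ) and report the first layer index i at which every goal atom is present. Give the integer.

F0 = init (9 atoms)
F1 = F0 ∪ {holds(d), holds(e), marked(a), marked(d), marked(e)}  (14 atoms)
F2 = F1 ∪ {ready(a)}  (15 atoms)
goal ⊆ F2  ⇒  h_max = 2

2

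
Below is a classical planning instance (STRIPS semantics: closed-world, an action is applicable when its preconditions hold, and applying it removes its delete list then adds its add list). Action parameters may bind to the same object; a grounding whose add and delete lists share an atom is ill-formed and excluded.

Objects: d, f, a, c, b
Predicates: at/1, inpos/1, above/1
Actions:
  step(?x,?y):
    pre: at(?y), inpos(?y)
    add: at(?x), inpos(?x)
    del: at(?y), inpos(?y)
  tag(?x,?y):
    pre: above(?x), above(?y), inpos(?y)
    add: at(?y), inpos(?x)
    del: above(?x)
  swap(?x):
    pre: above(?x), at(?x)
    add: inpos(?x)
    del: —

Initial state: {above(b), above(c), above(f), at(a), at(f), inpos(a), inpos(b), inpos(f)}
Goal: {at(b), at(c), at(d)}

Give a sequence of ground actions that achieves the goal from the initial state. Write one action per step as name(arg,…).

1. step(d,f)  →  {above(b), above(c), above(f), at(a), at(d), inpos(a), inpos(b), inpos(d)}
2. step(c,a)  →  {above(b), above(c), above(f), at(c), at(d), inpos(b), inpos(c), inpos(d)}
3. tag(f,b)  →  {above(b), above(c), at(b), at(c), at(d), inpos(b), inpos(c), inpos(d), inpos(f)}

step(d,f); step(c,a); tag(f,b)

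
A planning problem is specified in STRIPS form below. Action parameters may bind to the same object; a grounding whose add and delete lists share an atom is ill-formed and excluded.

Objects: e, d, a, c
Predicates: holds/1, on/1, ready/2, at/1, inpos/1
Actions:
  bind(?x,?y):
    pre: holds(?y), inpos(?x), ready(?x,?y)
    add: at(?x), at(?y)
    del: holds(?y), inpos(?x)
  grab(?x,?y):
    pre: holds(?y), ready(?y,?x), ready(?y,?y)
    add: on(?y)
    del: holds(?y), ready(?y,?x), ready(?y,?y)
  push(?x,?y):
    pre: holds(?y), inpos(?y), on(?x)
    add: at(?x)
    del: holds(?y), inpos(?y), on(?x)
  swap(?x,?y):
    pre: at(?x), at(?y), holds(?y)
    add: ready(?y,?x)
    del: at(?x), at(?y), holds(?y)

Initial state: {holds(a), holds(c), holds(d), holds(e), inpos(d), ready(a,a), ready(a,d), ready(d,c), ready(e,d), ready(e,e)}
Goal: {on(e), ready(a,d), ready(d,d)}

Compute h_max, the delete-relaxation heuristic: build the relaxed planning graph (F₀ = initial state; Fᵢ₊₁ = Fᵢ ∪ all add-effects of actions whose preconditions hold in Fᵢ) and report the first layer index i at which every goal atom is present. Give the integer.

2

F0 = init (10 atoms)
F1 = F0 ∪ {at(c), at(d), on(a), on(e)}  (14 atoms)
F2 = F1 ∪ {at(a), at(e), ready(c,c), ready(c,d), ready(d,d)}  (19 atoms)
goal ⊆ F2  ⇒  h_max = 2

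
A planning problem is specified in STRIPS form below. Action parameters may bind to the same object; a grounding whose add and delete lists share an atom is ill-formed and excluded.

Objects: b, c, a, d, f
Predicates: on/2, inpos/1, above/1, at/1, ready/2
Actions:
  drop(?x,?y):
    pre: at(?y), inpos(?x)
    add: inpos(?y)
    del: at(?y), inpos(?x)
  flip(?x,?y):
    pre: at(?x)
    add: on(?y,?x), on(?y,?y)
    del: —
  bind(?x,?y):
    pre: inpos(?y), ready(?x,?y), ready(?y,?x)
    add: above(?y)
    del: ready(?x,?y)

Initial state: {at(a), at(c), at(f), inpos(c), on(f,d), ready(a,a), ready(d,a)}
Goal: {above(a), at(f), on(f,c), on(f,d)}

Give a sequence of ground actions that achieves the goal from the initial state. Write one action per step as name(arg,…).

1. drop(c,a)  →  {at(c), at(f), inpos(a), on(f,d), ready(a,a), ready(d,a)}
2. flip(c,f)  →  {at(c), at(f), inpos(a), on(f,c), on(f,d), on(f,f), ready(a,a), ready(d,a)}
3. bind(a,a)  →  {above(a), at(c), at(f), inpos(a), on(f,c), on(f,d), on(f,f), ready(d,a)}

drop(c,a); flip(c,f); bind(a,a)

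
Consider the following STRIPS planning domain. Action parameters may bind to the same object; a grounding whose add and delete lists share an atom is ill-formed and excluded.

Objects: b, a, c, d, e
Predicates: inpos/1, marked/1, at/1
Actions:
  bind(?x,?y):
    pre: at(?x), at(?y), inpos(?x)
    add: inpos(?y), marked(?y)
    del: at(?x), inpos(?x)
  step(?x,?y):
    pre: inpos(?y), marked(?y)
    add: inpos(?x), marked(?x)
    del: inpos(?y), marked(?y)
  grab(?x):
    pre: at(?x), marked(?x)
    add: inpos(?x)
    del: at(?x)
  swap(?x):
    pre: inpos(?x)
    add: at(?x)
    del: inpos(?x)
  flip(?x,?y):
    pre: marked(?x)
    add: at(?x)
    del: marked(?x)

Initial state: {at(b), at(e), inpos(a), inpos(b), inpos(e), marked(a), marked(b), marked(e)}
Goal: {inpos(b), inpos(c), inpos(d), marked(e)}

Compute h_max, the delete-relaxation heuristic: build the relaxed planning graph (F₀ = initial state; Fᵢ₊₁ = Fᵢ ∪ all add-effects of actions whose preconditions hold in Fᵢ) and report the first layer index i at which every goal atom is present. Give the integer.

F0 = init (8 atoms)
F1 = F0 ∪ {at(a), inpos(c), inpos(d), marked(c), marked(d)}  (13 atoms)
goal ⊆ F1  ⇒  h_max = 1

1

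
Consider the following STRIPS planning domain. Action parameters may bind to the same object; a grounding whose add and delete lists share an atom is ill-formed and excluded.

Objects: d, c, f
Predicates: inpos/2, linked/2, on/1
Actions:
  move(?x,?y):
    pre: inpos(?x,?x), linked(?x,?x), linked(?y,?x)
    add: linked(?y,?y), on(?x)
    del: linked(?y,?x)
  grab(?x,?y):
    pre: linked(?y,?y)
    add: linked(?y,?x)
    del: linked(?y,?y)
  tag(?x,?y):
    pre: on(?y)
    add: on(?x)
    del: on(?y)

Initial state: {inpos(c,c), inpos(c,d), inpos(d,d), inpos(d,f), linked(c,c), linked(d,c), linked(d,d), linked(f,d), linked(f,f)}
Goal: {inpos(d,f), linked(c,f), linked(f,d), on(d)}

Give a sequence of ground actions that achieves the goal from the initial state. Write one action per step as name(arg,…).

move(d,f); grab(d,f); grab(f,c)

1. move(d,f)  →  {inpos(c,c), inpos(c,d), inpos(d,d), inpos(d,f), linked(c,c), linked(d,c), linked(d,d), linked(f,f), on(d)}
2. grab(d,f)  →  {inpos(c,c), inpos(c,d), inpos(d,d), inpos(d,f), linked(c,c), linked(d,c), linked(d,d), linked(f,d), on(d)}
3. grab(f,c)  →  {inpos(c,c), inpos(c,d), inpos(d,d), inpos(d,f), linked(c,f), linked(d,c), linked(d,d), linked(f,d), on(d)}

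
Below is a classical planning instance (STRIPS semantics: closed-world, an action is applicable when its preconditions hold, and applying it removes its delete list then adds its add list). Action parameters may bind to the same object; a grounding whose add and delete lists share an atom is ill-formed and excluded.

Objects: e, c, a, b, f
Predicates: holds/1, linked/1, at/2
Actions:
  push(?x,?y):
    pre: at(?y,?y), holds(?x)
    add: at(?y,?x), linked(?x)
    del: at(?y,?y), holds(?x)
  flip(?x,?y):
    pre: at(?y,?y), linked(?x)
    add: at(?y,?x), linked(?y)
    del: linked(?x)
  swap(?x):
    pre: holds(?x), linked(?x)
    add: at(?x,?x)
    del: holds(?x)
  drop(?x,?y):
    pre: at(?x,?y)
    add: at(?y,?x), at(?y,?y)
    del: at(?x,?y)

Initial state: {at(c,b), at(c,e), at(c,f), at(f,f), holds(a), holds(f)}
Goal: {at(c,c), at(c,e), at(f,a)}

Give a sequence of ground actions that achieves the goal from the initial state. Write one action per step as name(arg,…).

push(a,f); drop(c,e); drop(e,c)

1. push(a,f)  →  {at(c,b), at(c,e), at(c,f), at(f,a), holds(f), linked(a)}
2. drop(c,e)  →  {at(c,b), at(c,f), at(e,c), at(e,e), at(f,a), holds(f), linked(a)}
3. drop(e,c)  →  {at(c,b), at(c,c), at(c,e), at(c,f), at(e,e), at(f,a), holds(f), linked(a)}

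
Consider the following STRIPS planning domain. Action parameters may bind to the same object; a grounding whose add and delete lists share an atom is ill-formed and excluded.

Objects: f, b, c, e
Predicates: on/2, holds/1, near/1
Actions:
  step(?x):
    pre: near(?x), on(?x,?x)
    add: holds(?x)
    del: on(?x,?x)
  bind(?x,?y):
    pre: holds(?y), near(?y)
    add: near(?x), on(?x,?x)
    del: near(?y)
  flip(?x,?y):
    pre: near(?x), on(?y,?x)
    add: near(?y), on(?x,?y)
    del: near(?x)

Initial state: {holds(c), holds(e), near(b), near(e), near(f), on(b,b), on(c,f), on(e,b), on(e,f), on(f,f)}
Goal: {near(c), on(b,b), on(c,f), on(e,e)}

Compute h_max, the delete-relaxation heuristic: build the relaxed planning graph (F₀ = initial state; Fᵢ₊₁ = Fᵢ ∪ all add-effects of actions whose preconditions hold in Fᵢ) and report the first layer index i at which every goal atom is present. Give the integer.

F0 = init (10 atoms)
F1 = F0 ∪ {holds(b), holds(f), near(c), on(b,e), on(c,c), on(f,c), on(f,e)}  (17 atoms)
F2 = F1 ∪ {on(e,e)}  (18 atoms)
goal ⊆ F2  ⇒  h_max = 2

2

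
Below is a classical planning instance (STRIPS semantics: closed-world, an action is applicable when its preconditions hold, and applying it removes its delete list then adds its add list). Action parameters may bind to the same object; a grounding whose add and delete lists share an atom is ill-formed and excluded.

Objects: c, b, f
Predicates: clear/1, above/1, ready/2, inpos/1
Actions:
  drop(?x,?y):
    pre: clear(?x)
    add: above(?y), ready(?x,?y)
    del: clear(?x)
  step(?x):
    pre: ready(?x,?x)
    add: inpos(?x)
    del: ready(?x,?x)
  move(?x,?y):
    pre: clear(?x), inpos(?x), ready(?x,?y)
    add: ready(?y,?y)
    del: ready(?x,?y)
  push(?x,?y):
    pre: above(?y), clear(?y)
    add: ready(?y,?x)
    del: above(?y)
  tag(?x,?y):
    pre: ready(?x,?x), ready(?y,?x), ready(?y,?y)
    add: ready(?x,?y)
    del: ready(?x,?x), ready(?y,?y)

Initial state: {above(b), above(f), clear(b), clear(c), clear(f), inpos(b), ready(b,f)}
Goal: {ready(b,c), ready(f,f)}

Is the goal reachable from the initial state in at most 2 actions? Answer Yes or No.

Yes

1. drop(b,c)  →  {above(b), above(c), above(f), clear(c), clear(f), inpos(b), ready(b,c), ready(b,f)}
2. drop(f,f)  →  {above(b), above(c), above(f), clear(c), inpos(b), ready(b,c), ready(b,f), ready(f,f)}
optimal plan length = 2; 2 ≤ 2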